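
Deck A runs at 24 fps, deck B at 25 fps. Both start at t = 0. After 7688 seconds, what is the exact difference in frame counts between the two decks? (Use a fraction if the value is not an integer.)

A emits 24 × 7688 = 184512 frames; B emits 25 × 7688 = 192200.
Difference = 7688 frames; B is ahead of A.

7688 frames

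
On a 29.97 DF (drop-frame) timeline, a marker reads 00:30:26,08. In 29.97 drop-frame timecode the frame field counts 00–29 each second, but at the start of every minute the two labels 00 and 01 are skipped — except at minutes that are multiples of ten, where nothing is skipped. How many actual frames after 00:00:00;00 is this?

As if non-drop at 30 labels/s: (0 × 3600 + 30 × 60 + 26) × 30 + 8 = 54788.
Minute boundaries passed: 30; those not divisible by 10: 30 − 3 = 27; dropped labels = 2 × 27 = 54.
Actual frame index = 54788 − 54 = 54734.

54734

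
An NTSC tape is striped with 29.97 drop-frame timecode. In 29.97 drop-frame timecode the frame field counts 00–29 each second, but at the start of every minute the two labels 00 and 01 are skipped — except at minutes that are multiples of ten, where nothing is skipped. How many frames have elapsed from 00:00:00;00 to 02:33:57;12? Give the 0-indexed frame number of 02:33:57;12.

As if non-drop at 30 labels/s: (2 × 3600 + 33 × 60 + 57) × 30 + 12 = 277122.
Minute boundaries passed: 153; those not divisible by 10: 153 − 15 = 138; dropped labels = 2 × 138 = 276.
Actual frame index = 277122 − 276 = 276846.

276846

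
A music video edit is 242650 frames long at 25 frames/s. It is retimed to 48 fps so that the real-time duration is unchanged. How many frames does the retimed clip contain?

Target frames = source frames × (target rate / source rate) = 242650 × (48)/(25) = 242650 × 48/25 = 465888.

465888 frames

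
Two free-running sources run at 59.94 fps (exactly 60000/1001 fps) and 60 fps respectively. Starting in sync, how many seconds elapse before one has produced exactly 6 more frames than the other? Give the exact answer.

100.1 seconds

The gap grows by |60 − 60000/1001| = 60/1001 frames per second.
Time for a 6-frame gap: 6 ÷ (60/1001) = 100.1 s.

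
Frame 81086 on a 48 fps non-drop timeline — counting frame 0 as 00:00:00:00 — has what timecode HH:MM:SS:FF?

81086 ÷ 48 = 1689 full seconds, remainder 14 frames.
1689 s = 0 h 28 min 9 s.
Timecode: 00:28:09:14.

00:28:09:14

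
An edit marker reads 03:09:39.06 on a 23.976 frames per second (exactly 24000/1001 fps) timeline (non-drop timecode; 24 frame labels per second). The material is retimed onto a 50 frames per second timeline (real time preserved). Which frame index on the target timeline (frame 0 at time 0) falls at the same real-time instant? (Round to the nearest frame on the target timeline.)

Source frame index: (3×3600 + 9×60 + 39) × 24 + 6 = 273102.
Real time: 273102 / (24000/1001) = 45562517/4000 s.
Target frame: (45562517/4000) × (50) = 45562517/80 ≈ 569531.463 → 569531.

frame 569531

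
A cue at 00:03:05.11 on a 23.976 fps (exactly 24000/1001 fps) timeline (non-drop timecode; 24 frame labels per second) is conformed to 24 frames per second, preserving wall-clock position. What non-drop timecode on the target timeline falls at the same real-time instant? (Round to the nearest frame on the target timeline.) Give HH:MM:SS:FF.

Source frame index: (0×3600 + 3×60 + 5) × 24 + 11 = 4451.
Real time: 4451 / (24000/1001) = 4455451/24000 s.
Target frame: (4455451/24000) × (24) = 4455451/1000 ≈ 4455.451 → 4455.
At 24 labels/s: frame 4455 → 00:03:05:15.

00:03:05:15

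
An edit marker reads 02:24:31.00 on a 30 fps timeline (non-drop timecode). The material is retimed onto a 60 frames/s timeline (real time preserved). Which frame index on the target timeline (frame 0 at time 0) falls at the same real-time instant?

Source frame index: (2×3600 + 24×60 + 31) × 30 + 0 = 260130.
Real time: 260130 / (30) = 8671 s.
Target frame: (8671) × (60) = 520260.

frame 520260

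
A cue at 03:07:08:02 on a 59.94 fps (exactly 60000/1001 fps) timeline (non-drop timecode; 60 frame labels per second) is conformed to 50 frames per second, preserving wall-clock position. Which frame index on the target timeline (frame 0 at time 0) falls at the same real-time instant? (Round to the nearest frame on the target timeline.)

Source frame index: (3×3600 + 7×60 + 8) × 60 + 2 = 673682.
Real time: 673682 / (60000/1001) = 337177841/30000 s.
Target frame: (337177841/30000) × (50) = 337177841/600 ≈ 561963.068 → 561963.

frame 561963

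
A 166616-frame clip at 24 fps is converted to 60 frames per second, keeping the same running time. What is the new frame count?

Target frames = source frames × (target rate / source rate) = 166616 × (60)/(24) = 166616 × 5/2 = 416540.

416540 frames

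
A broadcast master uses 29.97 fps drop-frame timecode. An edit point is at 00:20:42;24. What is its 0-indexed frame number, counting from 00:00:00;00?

37248

As if non-drop at 30 labels/s: (0 × 3600 + 20 × 60 + 42) × 30 + 24 = 37284.
Minute boundaries passed: 20; those not divisible by 10: 20 − 2 = 18; dropped labels = 2 × 18 = 36.
Actual frame index = 37284 − 36 = 37248.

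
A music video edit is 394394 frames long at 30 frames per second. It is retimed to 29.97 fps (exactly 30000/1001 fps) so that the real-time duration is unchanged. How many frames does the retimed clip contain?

Target frames = source frames × (target rate / source rate) = 394394 × (30000/1001)/(30) = 394394 × 1000/1001 = 394000.

394000 frames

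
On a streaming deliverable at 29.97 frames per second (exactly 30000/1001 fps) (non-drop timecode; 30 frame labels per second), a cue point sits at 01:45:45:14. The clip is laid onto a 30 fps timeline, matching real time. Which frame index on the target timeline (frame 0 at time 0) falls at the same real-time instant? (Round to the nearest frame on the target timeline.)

frame 190554

Source frame index: (1×3600 + 45×60 + 45) × 30 + 14 = 190364.
Real time: 190364 / (30000/1001) = 47638591/7500 s.
Target frame: (47638591/7500) × (30) = 47638591/250 ≈ 190554.364 → 190554.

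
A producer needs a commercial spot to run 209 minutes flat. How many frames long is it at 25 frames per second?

209 min = 12540 s.
Frames = 12540 × 25 = 313500.

313500 frames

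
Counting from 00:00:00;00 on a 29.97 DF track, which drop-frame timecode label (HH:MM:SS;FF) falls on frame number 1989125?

18:26:10;17

Ten DF minutes hold 17982 frames, so frame 1989125 lies in block 110 (frames 1978020–1996001) with 11105 frames into that block.
The block's first minute is 1800 frames and the rest 1798 each; 11105 frames reaches minute 6, so 110 × 18 + 6 × 2 = 1992 labels have been skipped so far.
Adding those back, label number 1989125 + 1992 = 1991117 at 30 labels/s is 66370 s + 17 f = 18 h 26 min 10 s frame 17, i.e. 18:26:10;17.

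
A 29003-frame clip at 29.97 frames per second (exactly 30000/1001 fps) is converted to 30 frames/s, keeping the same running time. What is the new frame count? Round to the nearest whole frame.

29032 frames

Frames at target rate = 29003 × (30) / (30000/1001) = 29032003/1000 ≈ 29032.003.
Nearest whole frame: 29032.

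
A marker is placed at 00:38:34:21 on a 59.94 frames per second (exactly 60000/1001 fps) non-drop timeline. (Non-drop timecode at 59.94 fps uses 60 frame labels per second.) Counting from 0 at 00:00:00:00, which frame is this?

frame 138861

Total seconds to the label: (0 × 3600 + 38 × 60 + 34) = 2314.
Frame index = 2314 × 60 + 21 = 138861.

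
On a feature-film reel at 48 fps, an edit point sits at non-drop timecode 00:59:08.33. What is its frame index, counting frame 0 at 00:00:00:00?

170337

Total seconds to the label: (0 × 3600 + 59 × 60 + 8) = 3548.
Frame index = 3548 × 48 + 33 = 170337.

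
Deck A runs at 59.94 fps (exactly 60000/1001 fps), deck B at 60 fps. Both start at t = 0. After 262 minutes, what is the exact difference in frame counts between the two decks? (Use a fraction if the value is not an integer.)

943200/1001 frames

262 min = 15720 s.
A emits 60000/1001 × 15720 = 943200000/1001 frames; B emits 60 × 15720 = 943200.
Difference = 943200/1001 frames (≈ 942.2577); B is ahead of A.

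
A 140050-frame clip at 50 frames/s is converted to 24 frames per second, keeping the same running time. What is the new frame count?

67224 frames

Target frames = source frames × (target rate / source rate) = 140050 × (24)/(50) = 140050 × 12/25 = 67224.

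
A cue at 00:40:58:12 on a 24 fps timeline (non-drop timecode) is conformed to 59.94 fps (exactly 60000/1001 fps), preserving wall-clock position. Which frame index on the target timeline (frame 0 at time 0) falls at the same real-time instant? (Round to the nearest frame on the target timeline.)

frame 147363

Source frame index: (0×3600 + 40×60 + 58) × 24 + 12 = 59004.
Real time: 59004 / (24) = 4917/2 s.
Target frame: (4917/2) × (60000/1001) = 13410000/91 ≈ 147362.637 → 147363.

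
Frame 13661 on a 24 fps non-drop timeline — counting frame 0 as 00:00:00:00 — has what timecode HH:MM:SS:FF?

00:09:29:05

13661 ÷ 24 = 569 full seconds, remainder 5 frames.
569 s = 0 h 9 min 29 s.
Timecode: 00:09:29:05.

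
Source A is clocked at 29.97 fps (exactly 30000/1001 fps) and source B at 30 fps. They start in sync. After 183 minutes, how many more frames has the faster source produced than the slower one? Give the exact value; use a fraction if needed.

329400/1001 frames

183 min = 10980 s.
A emits 30000/1001 × 10980 = 329400000/1001 frames; B emits 30 × 10980 = 329400.
Difference = 329400/1001 frames (≈ 329.0709); B is ahead of A.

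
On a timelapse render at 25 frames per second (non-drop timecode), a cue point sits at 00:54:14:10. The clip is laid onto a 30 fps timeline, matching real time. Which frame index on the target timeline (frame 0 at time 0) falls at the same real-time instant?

frame 97632

Source frame index: (0×3600 + 54×60 + 14) × 25 + 10 = 81360.
Real time: 81360 / (25) = 16272/5 s.
Target frame: (16272/5) × (30) = 97632.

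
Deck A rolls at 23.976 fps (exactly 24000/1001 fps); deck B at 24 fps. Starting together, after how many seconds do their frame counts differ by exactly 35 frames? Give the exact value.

The gap grows by |24 − 24000/1001| = 24/1001 frames per second.
Time for a 35-frame gap: 35 ÷ (24/1001) = 35035/24 s.

35035/24 seconds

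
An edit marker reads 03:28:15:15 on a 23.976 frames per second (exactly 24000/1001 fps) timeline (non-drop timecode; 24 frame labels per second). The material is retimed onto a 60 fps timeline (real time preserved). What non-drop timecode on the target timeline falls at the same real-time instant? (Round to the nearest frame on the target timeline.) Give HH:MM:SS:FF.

03:28:28:07

Source frame index: (3×3600 + 28×60 + 15) × 24 + 15 = 299895.
Real time: 299895 / (24000/1001) = 20012993/1600 s.
Target frame: (20012993/1600) × (60) = 60038979/80 ≈ 750487.238 → 750487.
At 60 labels/s: frame 750487 → 03:28:28:07.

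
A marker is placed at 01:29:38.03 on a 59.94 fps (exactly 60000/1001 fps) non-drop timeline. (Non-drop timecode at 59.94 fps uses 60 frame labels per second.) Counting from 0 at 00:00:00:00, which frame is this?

frame 322683

Total seconds to the label: (1 × 3600 + 29 × 60 + 38) = 5378.
Frame index = 5378 × 60 + 3 = 322683.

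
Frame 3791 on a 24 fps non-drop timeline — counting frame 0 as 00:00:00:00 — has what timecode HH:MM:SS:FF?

00:02:37:23

3791 ÷ 24 = 157 full seconds, remainder 23 frames.
157 s = 0 h 2 min 37 s.
Timecode: 00:02:37:23.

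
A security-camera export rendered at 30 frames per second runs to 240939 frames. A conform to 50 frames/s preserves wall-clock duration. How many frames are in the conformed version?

Target frames = source frames × (target rate / source rate) = 240939 × (50)/(30) = 240939 × 5/3 = 401565.

401565 frames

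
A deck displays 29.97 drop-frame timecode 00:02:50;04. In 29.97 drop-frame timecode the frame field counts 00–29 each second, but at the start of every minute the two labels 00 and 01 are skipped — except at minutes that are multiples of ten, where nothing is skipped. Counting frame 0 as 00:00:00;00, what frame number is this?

Complete 10-minute blocks: 0, each 17982 frames → 0.
Remaining 2 whole minutes in the current block: 1800 + 1 × 1798 = 3598 frames.
Within the current minute: 50 × 30 + 4 − 2 = 1502 (labels ;00/;01 skipped at this minute). Total = 0 + 3598 + 1502 = 5100.

5100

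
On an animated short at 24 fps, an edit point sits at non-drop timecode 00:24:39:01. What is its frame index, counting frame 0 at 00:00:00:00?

frame 35497

Total seconds to the label: (0 × 3600 + 24 × 60 + 39) = 1479.
Frame index = 1479 × 24 + 1 = 35497.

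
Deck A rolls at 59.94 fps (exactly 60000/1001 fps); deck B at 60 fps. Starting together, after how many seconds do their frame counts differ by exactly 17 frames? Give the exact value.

17017/60 seconds

The gap grows by |60 − 60000/1001| = 60/1001 frames per second.
Time for a 17-frame gap: 17 ÷ (60/1001) = 17017/60 s.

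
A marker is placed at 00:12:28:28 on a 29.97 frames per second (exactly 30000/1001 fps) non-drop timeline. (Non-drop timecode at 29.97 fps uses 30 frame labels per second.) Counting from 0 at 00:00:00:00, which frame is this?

Total seconds to the label: (0 × 3600 + 12 × 60 + 28) = 748.
Frame index = 748 × 30 + 28 = 22468.

frame 22468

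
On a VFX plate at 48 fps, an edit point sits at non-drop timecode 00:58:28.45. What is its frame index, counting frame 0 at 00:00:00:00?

168429

Total seconds to the label: (0 × 3600 + 58 × 60 + 28) = 3508.
Frame index = 3508 × 48 + 45 = 168429.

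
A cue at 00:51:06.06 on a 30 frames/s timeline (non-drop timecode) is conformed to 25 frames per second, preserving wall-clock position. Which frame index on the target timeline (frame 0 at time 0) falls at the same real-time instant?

Source frame index: (0×3600 + 51×60 + 6) × 30 + 6 = 91986.
Real time: 91986 / (30) = 15331/5 s.
Target frame: (15331/5) × (25) = 76655.

frame 76655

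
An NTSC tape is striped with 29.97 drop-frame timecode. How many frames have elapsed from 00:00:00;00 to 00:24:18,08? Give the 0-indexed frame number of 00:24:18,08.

43704

Complete 10-minute blocks: 2, each 17982 frames → 35964.
Remaining 4 whole minutes in the current block: 1800 + 3 × 1798 = 7194 frames.
Within the current minute: 18 × 30 + 8 − 2 = 546 (labels ;00/;01 skipped at this minute). Total = 35964 + 7194 + 546 = 43704.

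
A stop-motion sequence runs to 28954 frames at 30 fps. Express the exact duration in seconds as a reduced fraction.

14477/15 seconds

Running time = 28954 ÷ (30) = 28954 × 1/30 = 14477/15 s.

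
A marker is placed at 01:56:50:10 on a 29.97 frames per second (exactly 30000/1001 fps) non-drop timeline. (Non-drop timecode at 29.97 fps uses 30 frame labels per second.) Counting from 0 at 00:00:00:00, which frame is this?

frame 210310

Total seconds to the label: (1 × 3600 + 56 × 60 + 50) = 7010.
Frame index = 7010 × 30 + 10 = 210310.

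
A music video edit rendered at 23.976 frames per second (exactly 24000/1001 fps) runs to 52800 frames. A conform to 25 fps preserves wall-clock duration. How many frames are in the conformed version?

55055 frames

Target frames = source frames × (target rate / source rate) = 52800 × (25)/(24000/1001) = 52800 × 1001/960 = 55055.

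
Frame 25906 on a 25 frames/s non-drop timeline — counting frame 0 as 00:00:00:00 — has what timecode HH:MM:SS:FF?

00:17:16:06

25906 ÷ 25 = 1036 full seconds, remainder 6 frames.
1036 s = 0 h 17 min 16 s.
Timecode: 00:17:16:06.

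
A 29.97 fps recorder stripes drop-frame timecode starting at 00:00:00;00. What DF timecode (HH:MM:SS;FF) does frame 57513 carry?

00:31:58;29

Ten DF minutes hold 17982 frames, so frame 57513 lies in block 3 (frames 53946–71927) with 3567 frames into that block.
The block's first minute is 1800 frames and the rest 1798 each; 3567 frames reaches minute 1, so 3 × 18 + 1 × 2 = 56 labels have been skipped so far.
Adding those back, label number 57513 + 56 = 57569 at 30 labels/s is 1918 s + 29 f = 0 h 31 min 58 s frame 29, i.e. 00:31:58;29.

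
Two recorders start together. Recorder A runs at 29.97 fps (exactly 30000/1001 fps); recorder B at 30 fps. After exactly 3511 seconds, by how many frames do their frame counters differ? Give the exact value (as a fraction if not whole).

105330/1001 frames

A emits 30000/1001 × 3511 = 105330000/1001 frames; B emits 30 × 3511 = 105330.
Difference = 105330/1001 frames (≈ 105.2248); B is ahead of A.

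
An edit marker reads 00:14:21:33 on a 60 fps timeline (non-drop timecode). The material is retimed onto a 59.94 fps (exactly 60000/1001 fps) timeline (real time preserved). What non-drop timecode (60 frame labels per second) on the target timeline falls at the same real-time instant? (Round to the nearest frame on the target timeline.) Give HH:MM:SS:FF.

Source frame index: (0×3600 + 14×60 + 21) × 60 + 33 = 51693.
Real time: 51693 / (60) = 17231/20 s.
Target frame: (17231/20) × (60000/1001) = 51693000/1001 ≈ 51641.359 → 51641.
At 60 labels/s: frame 51641 → 00:14:20:41.

00:14:20:41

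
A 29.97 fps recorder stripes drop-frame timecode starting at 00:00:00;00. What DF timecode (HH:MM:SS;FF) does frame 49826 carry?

00:27:42;16

Ten DF minutes hold 17982 frames, so frame 49826 lies in block 2 (frames 35964–53945) with 13862 frames into that block.
The block's first minute is 1800 frames and the rest 1798 each; 13862 frames reaches minute 7, so 2 × 18 + 7 × 2 = 50 labels have been skipped so far.
Adding those back, label number 49826 + 50 = 49876 at 30 labels/s is 1662 s + 16 f = 0 h 27 min 42 s frame 16, i.e. 00:27:42;16.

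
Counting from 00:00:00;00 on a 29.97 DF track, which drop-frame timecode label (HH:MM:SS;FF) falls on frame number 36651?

Each 10-minute DF block holds 10 × 60 × 30 − 9 × 2 = 17982 frames. 36651 ÷ 17982 → 2 full blocks, remainder 687.
Within the partial block the first minute is 1800 frames and each further minute 1798, so 0 further minute boundaries passed. Total skipped labels = 18 × 2 + 2 × 0 = 36.
Non-drop label index = 36651 + 36 = 36687; at 30 labels/s that is 00:20:22:27, i.e. DF 00:20:22;27.

00:20:22;27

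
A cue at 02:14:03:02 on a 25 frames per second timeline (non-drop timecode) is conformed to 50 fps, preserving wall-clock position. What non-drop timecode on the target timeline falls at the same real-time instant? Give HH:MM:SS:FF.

02:14:03:04

Source frame index: (2×3600 + 14×60 + 3) × 25 + 2 = 201077.
Real time: 201077 / (25) = 201077/25 s.
Target frame: (201077/25) × (50) = 402154.
At 50 labels/s: frame 402154 → 02:14:03:04.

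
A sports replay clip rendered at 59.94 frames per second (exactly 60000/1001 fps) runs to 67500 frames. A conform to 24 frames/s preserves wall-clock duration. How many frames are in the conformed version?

Target frames = source frames × (target rate / source rate) = 67500 × (24)/(60000/1001) = 67500 × 1001/2500 = 27027.

27027 frames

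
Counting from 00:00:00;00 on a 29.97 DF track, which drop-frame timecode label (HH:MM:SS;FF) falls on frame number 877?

00:00:29;07

Ten DF minutes hold 17982 frames, so frame 877 lies in block 0 (frames 0–17981) with 877 frames into that block.
The block's first minute is 1800 frames and the rest 1798 each; 877 frames reaches minute 0, so 0 × 18 + 0 × 2 = 0 labels have been skipped so far.
Adding those back, label number 877 + 0 = 877 at 30 labels/s is 29 s + 7 f = 0 h 0 min 29 s frame 7, i.e. 00:00:29;07.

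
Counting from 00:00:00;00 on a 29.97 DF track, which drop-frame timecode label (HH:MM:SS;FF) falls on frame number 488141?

04:31:27;19

Ten DF minutes hold 17982 frames, so frame 488141 lies in block 27 (frames 485514–503495) with 2627 frames into that block.
The block's first minute is 1800 frames and the rest 1798 each; 2627 frames reaches minute 1, so 27 × 18 + 1 × 2 = 488 labels have been skipped so far.
Adding those back, label number 488141 + 488 = 488629 at 30 labels/s is 16287 s + 19 f = 4 h 31 min 27 s frame 19, i.e. 04:31:27;19.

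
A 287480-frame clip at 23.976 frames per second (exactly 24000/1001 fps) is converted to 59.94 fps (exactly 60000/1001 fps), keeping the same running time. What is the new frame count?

718700 frames

Target frames = source frames × (target rate / source rate) = 287480 × (60000/1001)/(24000/1001) = 287480 × 5/2 = 718700.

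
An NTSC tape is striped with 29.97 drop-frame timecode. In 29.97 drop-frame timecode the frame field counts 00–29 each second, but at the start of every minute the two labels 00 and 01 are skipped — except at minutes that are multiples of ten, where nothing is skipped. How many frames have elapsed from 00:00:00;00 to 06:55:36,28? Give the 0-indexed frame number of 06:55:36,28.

As if non-drop at 30 labels/s: (6 × 3600 + 55 × 60 + 36) × 30 + 28 = 748108.
Minute boundaries passed: 415; those not divisible by 10: 415 − 41 = 374; dropped labels = 2 × 374 = 748.
Actual frame index = 748108 − 748 = 747360.

747360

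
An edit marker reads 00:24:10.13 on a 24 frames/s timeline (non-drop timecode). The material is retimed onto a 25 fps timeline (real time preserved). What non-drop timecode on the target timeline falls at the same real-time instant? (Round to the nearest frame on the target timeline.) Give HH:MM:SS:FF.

Source frame index: (0×3600 + 24×60 + 10) × 24 + 13 = 34813.
Real time: 34813 / (24) = 34813/24 s.
Target frame: (34813/24) × (25) = 870325/24 ≈ 36263.542 → 36264.
At 25 labels/s: frame 36264 → 00:24:10:14.

00:24:10:14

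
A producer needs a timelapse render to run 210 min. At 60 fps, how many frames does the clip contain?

210 min = 12600 s.
Frames = 12600 × 60 = 756000.

756000 frames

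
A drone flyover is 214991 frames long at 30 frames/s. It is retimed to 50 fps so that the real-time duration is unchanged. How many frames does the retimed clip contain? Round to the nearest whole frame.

Frames at target rate = 214991 × (50) / (30) = 1074955/3 ≈ 358318.333.
Nearest whole frame: 358318.

358318 frames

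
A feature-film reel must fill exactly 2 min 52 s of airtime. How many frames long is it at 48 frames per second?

8256 frames

2 min 52 s = 172 s.
Frames = 172 × 48 = 8256.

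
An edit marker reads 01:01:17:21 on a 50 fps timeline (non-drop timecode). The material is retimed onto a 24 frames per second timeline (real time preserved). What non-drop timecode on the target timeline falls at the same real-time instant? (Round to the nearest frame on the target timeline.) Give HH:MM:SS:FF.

Source frame index: (1×3600 + 1×60 + 17) × 50 + 21 = 183871.
Real time: 183871 / (50) = 183871/50 s.
Target frame: (183871/50) × (24) = 2206452/25 ≈ 88258.080 → 88258.
At 24 labels/s: frame 88258 → 01:01:17:10.

01:01:17:10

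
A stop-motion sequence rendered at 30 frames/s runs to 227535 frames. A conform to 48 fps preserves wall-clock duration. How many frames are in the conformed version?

364056 frames

Target frames = source frames × (target rate / source rate) = 227535 × (48)/(30) = 227535 × 8/5 = 364056.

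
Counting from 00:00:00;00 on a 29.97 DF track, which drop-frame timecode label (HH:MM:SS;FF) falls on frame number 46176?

00:25:40;22

Each 10-minute DF block holds 10 × 60 × 30 − 9 × 2 = 17982 frames. 46176 ÷ 17982 → 2 full blocks, remainder 10212.
Within the partial block the first minute is 1800 frames and each further minute 1798, so 5 further minute boundaries passed. Total skipped labels = 18 × 2 + 2 × 5 = 46.
Non-drop label index = 46176 + 46 = 46222; at 30 labels/s that is 00:25:40:22, i.e. DF 00:25:40;22.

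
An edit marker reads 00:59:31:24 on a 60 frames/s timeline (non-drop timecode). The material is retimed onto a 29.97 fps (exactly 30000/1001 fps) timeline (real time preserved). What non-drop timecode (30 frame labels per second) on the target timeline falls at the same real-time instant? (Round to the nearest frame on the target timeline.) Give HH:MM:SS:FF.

Source frame index: (0×3600 + 59×60 + 31) × 60 + 24 = 214284.
Real time: 214284 / (60) = 17857/5 s.
Target frame: (17857/5) × (30000/1001) = 15306000/143 ≈ 107034.965 → 107035.
At 30 labels/s: frame 107035 → 00:59:27:25.

00:59:27:25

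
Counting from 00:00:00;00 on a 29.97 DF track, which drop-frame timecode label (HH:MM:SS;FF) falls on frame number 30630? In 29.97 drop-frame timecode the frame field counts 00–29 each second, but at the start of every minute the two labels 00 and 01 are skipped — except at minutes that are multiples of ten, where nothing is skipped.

00:17:02;02

Ten DF minutes hold 17982 frames, so frame 30630 lies in block 1 (frames 17982–35963) with 12648 frames into that block.
The block's first minute is 1800 frames and the rest 1798 each; 12648 frames reaches minute 7, so 1 × 18 + 7 × 2 = 32 labels have been skipped so far.
Adding those back, label number 30630 + 32 = 30662 at 30 labels/s is 1022 s + 2 f = 0 h 17 min 2 s frame 2, i.e. 00:17:02;02.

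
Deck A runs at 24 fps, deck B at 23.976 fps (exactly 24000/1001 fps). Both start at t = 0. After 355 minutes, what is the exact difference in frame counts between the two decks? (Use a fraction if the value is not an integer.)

355 min = 21300 s.
A emits 24 × 21300 = 511200 frames; B emits 24000/1001 × 21300 = 511200000/1001.
Difference = 511200/1001 frames (≈ 510.6893); B is behind A.

511200/1001 frames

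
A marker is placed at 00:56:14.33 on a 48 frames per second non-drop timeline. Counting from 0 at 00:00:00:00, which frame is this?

Total seconds to the label: (0 × 3600 + 56 × 60 + 14) = 3374.
Frame index = 3374 × 48 + 33 = 161985.

161985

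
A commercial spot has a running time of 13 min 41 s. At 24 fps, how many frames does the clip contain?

19704 frames

13 min 41 s = 821 s.
Frames = 821 × 24 = 19704.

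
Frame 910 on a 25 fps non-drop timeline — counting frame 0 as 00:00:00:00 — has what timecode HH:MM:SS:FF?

910 ÷ 25 = 36 full seconds, remainder 10 frames.
36 s = 0 h 0 min 36 s.
Timecode: 00:00:36:10.

00:00:36:10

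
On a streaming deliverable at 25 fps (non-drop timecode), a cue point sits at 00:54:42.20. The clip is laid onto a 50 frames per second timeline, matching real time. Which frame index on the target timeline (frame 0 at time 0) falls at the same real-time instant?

Source frame index: (0×3600 + 54×60 + 42) × 25 + 20 = 82070.
Real time: 82070 / (25) = 16414/5 s.
Target frame: (16414/5) × (50) = 164140.

frame 164140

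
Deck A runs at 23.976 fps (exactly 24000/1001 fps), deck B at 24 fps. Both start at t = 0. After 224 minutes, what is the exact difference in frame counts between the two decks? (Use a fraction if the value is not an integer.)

224 min = 13440 s.
A emits 24000/1001 × 13440 = 46080000/143 frames; B emits 24 × 13440 = 322560.
Difference = 46080/143 frames (≈ 322.2378); B is ahead of A.

46080/143 frames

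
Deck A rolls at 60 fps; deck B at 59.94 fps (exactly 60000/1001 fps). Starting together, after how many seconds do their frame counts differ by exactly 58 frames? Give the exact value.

The gap grows by |60000/1001 − 60| = 60/1001 frames per second.
Time for a 58-frame gap: 58 ÷ (60/1001) = 29029/30 s.

29029/30 seconds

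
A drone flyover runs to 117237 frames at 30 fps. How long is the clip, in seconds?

3907.9 seconds

Running time = 117237 / (30) = 3907.9 s.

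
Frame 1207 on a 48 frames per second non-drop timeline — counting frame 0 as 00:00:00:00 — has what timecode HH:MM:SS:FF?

00:00:25:07

1207 ÷ 48 = 25 full seconds, remainder 7 frames.
25 s = 0 h 0 min 25 s.
Timecode: 00:00:25:07.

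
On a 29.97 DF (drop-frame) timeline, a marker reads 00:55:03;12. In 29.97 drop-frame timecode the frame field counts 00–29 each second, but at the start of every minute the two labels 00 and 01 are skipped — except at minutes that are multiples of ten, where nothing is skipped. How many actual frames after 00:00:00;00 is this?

99002

Complete 10-minute blocks: 5, each 17982 frames → 89910.
Remaining 5 whole minutes in the current block: 1800 + 4 × 1798 = 8992 frames.
Within the current minute: 3 × 30 + 12 − 2 = 100 (labels ;00/;01 skipped at this minute). Total = 89910 + 8992 + 100 = 99002.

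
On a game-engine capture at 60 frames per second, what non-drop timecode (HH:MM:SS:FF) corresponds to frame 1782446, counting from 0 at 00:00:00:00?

1782446 ÷ 60 = 29707 full seconds, remainder 26 frames.
29707 s = 8 h 15 min 7 s.
Timecode: 08:15:07:26.

08:15:07:26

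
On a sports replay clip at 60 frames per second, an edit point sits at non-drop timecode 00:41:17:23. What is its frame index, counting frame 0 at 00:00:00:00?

frame 148643

Total seconds to the label: (0 × 3600 + 41 × 60 + 17) = 2477.
Frame index = 2477 × 60 + 23 = 148643.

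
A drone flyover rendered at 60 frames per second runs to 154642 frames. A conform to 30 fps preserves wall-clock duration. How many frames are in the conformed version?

77321 frames

Target frames = source frames × (target rate / source rate) = 154642 × (30)/(60) = 154642 × 1/2 = 77321.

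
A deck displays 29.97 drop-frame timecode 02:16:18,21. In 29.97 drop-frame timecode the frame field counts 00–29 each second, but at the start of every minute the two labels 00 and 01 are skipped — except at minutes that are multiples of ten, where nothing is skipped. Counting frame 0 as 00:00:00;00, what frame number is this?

245115

Complete 10-minute blocks: 13, each 17982 frames → 233766.
Remaining 6 whole minutes in the current block: 1800 + 5 × 1798 = 10790 frames.
Within the current minute: 18 × 30 + 21 − 2 = 559 (labels ;00/;01 skipped at this minute). Total = 233766 + 10790 + 559 = 245115.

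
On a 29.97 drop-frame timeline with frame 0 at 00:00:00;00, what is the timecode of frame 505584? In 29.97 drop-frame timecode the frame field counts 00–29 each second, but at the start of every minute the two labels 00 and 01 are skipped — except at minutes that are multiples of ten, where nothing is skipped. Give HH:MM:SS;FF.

04:41:09;20

Ten DF minutes hold 17982 frames, so frame 505584 lies in block 28 (frames 503496–521477) with 2088 frames into that block.
The block's first minute is 1800 frames and the rest 1798 each; 2088 frames reaches minute 1, so 28 × 18 + 1 × 2 = 506 labels have been skipped so far.
Adding those back, label number 505584 + 506 = 506090 at 30 labels/s is 16869 s + 20 f = 4 h 41 min 9 s frame 20, i.e. 04:41:09;20.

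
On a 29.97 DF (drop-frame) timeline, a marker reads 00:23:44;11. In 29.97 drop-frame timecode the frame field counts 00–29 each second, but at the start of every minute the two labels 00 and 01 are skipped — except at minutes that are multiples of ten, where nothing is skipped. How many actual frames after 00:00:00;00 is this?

42689

As if non-drop at 30 labels/s: (0 × 3600 + 23 × 60 + 44) × 30 + 11 = 42731.
Minute boundaries passed: 23; those not divisible by 10: 23 − 2 = 21; dropped labels = 2 × 21 = 42.
Actual frame index = 42731 − 42 = 42689.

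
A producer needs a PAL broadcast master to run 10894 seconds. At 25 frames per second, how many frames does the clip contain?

272350 frames

Frames = 10894 × 25 = 272350.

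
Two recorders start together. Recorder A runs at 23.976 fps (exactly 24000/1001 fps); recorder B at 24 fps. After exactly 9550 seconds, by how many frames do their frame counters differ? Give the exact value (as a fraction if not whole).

229200/1001 frames

A emits 24000/1001 × 9550 = 229200000/1001 frames; B emits 24 × 9550 = 229200.
Difference = 229200/1001 frames (≈ 228.9710); B is ahead of A.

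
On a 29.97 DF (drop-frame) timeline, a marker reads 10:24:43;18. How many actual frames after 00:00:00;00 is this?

Complete 10-minute blocks: 62, each 17982 frames → 1114884.
Remaining 4 whole minutes in the current block: 1800 + 3 × 1798 = 7194 frames.
Within the current minute: 43 × 30 + 18 − 2 = 1306 (labels ;00/;01 skipped at this minute). Total = 1114884 + 7194 + 1306 = 1123384.

1123384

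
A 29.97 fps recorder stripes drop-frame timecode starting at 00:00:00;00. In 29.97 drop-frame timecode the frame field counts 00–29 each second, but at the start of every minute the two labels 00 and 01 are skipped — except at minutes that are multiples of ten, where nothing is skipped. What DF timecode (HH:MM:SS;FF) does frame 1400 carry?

00:00:46;20

Ten DF minutes hold 17982 frames, so frame 1400 lies in block 0 (frames 0–17981) with 1400 frames into that block.
The block's first minute is 1800 frames and the rest 1798 each; 1400 frames reaches minute 0, so 0 × 18 + 0 × 2 = 0 labels have been skipped so far.
Adding those back, label number 1400 + 0 = 1400 at 30 labels/s is 46 s + 20 f = 0 h 0 min 46 s frame 20, i.e. 00:00:46;20.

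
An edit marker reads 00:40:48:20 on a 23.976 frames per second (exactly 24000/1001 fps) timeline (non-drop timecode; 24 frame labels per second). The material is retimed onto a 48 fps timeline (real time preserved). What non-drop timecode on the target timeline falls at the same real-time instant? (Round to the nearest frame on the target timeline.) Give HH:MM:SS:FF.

00:40:51:14

Source frame index: (0×3600 + 40×60 + 48) × 24 + 20 = 58772.
Real time: 58772 / (24000/1001) = 14707693/6000 s.
Target frame: (14707693/6000) × (48) = 14707693/125 ≈ 117661.544 → 117662.
At 48 labels/s: frame 117662 → 00:40:51:14.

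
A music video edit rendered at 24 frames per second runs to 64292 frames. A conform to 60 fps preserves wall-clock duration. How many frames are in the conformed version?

160730 frames

Target frames = source frames × (target rate / source rate) = 64292 × (60)/(24) = 64292 × 5/2 = 160730.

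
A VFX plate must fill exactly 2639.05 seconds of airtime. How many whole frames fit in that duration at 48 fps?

Frames = 2639.05 × 48 = 633372/5 ≈ 126674.4000.
Complete frames: 126674.

126674 frames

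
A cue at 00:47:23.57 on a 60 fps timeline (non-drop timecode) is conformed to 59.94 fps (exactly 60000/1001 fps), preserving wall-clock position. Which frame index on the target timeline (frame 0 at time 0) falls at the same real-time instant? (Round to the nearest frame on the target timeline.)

Source frame index: (0×3600 + 47×60 + 23) × 60 + 57 = 170637.
Real time: 170637 / (60) = 56879/20 s.
Target frame: (56879/20) × (60000/1001) = 170637000/1001 ≈ 170466.533 → 170467.

frame 170467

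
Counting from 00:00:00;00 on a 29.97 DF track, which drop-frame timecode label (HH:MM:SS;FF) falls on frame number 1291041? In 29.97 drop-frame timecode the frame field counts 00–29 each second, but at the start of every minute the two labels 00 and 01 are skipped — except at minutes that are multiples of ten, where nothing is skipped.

11:57:57;23

Each 10-minute DF block holds 10 × 60 × 30 − 9 × 2 = 17982 frames. 1291041 ÷ 17982 → 71 full blocks, remainder 14319.
Within the partial block the first minute is 1800 frames and each further minute 1798, so 7 further minute boundaries passed. Total skipped labels = 18 × 71 + 2 × 7 = 1292.
Non-drop label index = 1291041 + 1292 = 1292333; at 30 labels/s that is 11:57:57:23, i.e. DF 11:57:57;23.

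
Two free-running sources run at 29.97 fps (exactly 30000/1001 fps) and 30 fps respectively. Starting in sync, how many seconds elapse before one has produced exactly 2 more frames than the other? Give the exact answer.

1001/15 seconds

The gap grows by |30 − 30000/1001| = 30/1001 frames per second.
Time for a 2-frame gap: 2 ÷ (30/1001) = 1001/15 s.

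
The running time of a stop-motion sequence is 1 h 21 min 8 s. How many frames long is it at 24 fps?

1 h 21 min 8 s = 4868 s.
Frames = 4868 × 24 = 116832.

116832 frames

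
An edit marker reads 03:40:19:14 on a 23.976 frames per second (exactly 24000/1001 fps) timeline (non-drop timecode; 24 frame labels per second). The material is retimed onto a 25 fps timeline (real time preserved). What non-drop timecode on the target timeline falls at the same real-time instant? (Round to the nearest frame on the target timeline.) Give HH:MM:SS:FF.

Source frame index: (3×3600 + 40×60 + 19) × 24 + 14 = 317270.
Real time: 317270 / (24000/1001) = 31758727/2400 s.
Target frame: (31758727/2400) × (25) = 31758727/96 ≈ 330820.073 → 330820.
At 25 labels/s: frame 330820 → 03:40:32:20.

03:40:32:20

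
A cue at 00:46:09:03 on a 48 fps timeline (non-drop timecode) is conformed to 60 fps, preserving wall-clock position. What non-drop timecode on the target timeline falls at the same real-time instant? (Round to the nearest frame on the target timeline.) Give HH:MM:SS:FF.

00:46:09:04

Source frame index: (0×3600 + 46×60 + 9) × 48 + 3 = 132915.
Real time: 132915 / (48) = 44305/16 s.
Target frame: (44305/16) × (60) = 664575/4 ≈ 166143.750 → 166144.
At 60 labels/s: frame 166144 → 00:46:09:04.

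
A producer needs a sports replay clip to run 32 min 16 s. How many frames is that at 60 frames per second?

116160 frames

32 min 16 s = 1936 s.
Frames = 1936 × 60 = 116160.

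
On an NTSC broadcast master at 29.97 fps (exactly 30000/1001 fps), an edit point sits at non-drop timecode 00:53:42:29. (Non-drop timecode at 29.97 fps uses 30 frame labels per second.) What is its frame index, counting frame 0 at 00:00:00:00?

Total seconds to the label: (0 × 3600 + 53 × 60 + 42) = 3222.
Frame index = 3222 × 30 + 29 = 96689.

frame 96689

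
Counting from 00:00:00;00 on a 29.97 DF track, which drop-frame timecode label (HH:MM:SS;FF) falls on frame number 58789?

Ten DF minutes hold 17982 frames, so frame 58789 lies in block 3 (frames 53946–71927) with 4843 frames into that block.
The block's first minute is 1800 frames and the rest 1798 each; 4843 frames reaches minute 2, so 3 × 18 + 2 × 2 = 58 labels have been skipped so far.
Adding those back, label number 58789 + 58 = 58847 at 30 labels/s is 1961 s + 17 f = 0 h 32 min 41 s frame 17, i.e. 00:32:41;17.

00:32:41;17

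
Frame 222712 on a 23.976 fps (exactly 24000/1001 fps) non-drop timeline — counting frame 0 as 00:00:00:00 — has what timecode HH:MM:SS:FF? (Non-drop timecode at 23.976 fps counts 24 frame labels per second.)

222712 ÷ 24 = 9279 full seconds, remainder 16 frames.
9279 s = 2 h 34 min 39 s.
Timecode: 02:34:39:16.

02:34:39:16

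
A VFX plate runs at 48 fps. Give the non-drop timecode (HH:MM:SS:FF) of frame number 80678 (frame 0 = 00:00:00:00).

80678 ÷ 48 = 1680 full seconds, remainder 38 frames.
1680 s = 0 h 28 min 0 s.
Timecode: 00:28:00:38.

00:28:00:38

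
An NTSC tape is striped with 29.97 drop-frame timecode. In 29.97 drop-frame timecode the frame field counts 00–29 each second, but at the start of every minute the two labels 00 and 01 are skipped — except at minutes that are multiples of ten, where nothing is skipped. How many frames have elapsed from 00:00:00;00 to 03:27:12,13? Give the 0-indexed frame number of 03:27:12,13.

As if non-drop at 30 labels/s: (3 × 3600 + 27 × 60 + 12) × 30 + 13 = 372973.
Minute boundaries passed: 207; those not divisible by 10: 207 − 20 = 187; dropped labels = 2 × 187 = 374.
Actual frame index = 372973 − 374 = 372599.

372599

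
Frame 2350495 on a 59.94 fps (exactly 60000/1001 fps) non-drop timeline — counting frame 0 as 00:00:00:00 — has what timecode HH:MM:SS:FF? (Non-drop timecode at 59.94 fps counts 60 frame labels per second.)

10:52:54:55

2350495 ÷ 60 = 39174 full seconds, remainder 55 frames.
39174 s = 10 h 52 min 54 s.
Timecode: 10:52:54:55.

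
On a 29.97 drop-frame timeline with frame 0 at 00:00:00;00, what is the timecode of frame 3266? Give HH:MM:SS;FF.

00:01:48;28

Each 10-minute DF block holds 10 × 60 × 30 − 9 × 2 = 17982 frames. 3266 ÷ 17982 → 0 full blocks, remainder 3266.
Within the partial block the first minute is 1800 frames and each further minute 1798, so 1 further minute boundary passed. Total skipped labels = 18 × 0 + 2 × 1 = 2.
Non-drop label index = 3266 + 2 = 3268; at 30 labels/s that is 00:01:48:28, i.e. DF 00:01:48;28.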